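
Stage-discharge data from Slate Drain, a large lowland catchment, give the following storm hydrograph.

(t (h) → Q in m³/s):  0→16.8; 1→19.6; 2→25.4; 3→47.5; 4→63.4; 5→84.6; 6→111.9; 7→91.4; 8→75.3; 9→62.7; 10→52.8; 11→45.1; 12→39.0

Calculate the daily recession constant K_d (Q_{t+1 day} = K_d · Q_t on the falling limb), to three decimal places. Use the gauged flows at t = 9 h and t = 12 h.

Between t = 9 h and t = 12 h the flow falls from 62.7 to 39.0 m³/s over 3×1 h = 3 h.
Per-interval ratio K = (39.0/62.7)^(1/3) = 0.8536; K_d = K^(24/1) = 0.022.

K_d ≈ 0.022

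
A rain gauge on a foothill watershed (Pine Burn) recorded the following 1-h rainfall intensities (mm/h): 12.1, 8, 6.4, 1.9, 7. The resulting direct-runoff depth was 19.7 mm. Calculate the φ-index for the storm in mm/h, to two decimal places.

φ ≈ 3.45 mm/h

Only the 4 blocks with intensity above φ contribute runoff: 12.1, 8, 6.4, 7 mm/h.
Σ(I−φ)·Δt = d  ⇒  (12.1+8+6.4+7 − 4φ)·1 = 19.7
φ = (33.50 − 19.7/1) / 4 = 3.45 mm/h.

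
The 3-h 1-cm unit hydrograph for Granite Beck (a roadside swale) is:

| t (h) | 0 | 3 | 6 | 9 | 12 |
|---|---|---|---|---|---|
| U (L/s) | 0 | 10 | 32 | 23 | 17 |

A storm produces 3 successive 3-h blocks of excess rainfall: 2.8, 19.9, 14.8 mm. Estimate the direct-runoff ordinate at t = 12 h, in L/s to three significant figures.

Q ≈ 97.9 L/s

By discrete convolution, Q_j = Σ (P_i / 10 mm) · U_{j−i}.
At t = 12 h (j=4): Q = (2.8/10)·17 + (19.9/10)·23 + (14.8/10)·32 = 97.9 L/s.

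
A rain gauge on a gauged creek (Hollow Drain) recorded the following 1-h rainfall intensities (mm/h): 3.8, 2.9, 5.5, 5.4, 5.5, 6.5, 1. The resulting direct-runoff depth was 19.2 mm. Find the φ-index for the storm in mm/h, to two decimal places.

Only the 6 blocks with intensity above φ contribute runoff: 3.8, 2.9, 5.5, 5.4, 5.5, 6.5 mm/h.
Σ(I−φ)·Δt = d  ⇒  (3.8+2.9+5.5+5.4+5.5+6.5 − 6φ)·1 = 19.2
φ = (29.60 − 19.2/1) / 6 = 1.73 mm/h.

φ ≈ 1.73 mm/h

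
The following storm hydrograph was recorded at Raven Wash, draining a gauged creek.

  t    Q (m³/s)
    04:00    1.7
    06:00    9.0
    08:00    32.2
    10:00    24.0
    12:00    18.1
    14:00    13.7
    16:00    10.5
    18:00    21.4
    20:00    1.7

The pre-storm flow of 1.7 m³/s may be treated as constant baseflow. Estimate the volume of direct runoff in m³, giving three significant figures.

V ≈ 8.42 × 10^5 m³

Direct-runoff ordinates (Q − Q_b): 0.0, 7.3, 30.5, 22.3, 16.4, 12.0, 8.8, 19.7, 0.0 m³/s.
ΣQ_DR = 117.0 m³/s.
With Δt = 2 h = 7200 s, V = ΣQ_DR · Δt = 117.0 × 7200 = 8.42 × 10^5 m³.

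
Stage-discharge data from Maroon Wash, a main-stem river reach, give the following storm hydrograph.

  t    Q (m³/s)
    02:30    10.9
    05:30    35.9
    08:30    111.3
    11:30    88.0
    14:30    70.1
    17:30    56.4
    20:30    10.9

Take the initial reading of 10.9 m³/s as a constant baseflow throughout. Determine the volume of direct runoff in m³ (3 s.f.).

Direct-runoff ordinates (Q − Q_b): 0.0, 25.0, 100.4, 77.1, 59.2, 45.5, 0.0 m³/s.
ΣQ_DR = 307.2 m³/s.
With Δt = 3 h = 10800 s, V = ΣQ_DR · Δt = 307.2 × 10800 = 3.32 × 10^6 m³.

V ≈ 3.32 × 10^6 m³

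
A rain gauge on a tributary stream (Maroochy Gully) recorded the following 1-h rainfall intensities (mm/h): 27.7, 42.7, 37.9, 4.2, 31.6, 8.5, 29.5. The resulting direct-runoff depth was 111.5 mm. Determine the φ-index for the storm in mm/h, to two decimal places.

Only the 5 blocks with intensity above φ contribute runoff: 27.7, 42.7, 37.9, 31.6, 29.5 mm/h.
Σ(I−φ)·Δt = d  ⇒  (27.7+42.7+37.9+31.6+29.5 − 5φ)·1 = 111.5
φ = (169.4 − 111.5/1) / 5 = 11.58 mm/h.

φ ≈ 11.58 mm/h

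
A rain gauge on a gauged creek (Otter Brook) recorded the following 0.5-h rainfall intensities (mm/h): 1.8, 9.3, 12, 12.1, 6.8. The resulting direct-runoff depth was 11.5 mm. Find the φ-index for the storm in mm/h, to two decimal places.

φ ≈ 4.30 mm/h

Only the 4 blocks with intensity above φ contribute runoff: 9.3, 12, 12.1, 6.8 mm/h.
Σ(I−φ)·Δt = d  ⇒  (9.3+12+12.1+6.8 − 4φ)·0.5 = 11.5
φ = (40.20 − 11.5/0.5) / 4 = 4.30 mm/h.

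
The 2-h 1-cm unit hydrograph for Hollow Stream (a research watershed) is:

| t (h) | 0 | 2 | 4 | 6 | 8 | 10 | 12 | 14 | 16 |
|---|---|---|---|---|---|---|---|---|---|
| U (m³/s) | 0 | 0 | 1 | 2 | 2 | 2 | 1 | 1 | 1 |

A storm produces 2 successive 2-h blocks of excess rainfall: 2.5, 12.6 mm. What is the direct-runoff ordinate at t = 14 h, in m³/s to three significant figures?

Q ≈ 1.51 m³/s

By discrete convolution, Q_j = Σ (P_i / 10 mm) · U_{j−i}.
At t = 14 h (j=7): Q = (2.5/10)·1 + (12.6/10)·1 = 1.51 m³/s.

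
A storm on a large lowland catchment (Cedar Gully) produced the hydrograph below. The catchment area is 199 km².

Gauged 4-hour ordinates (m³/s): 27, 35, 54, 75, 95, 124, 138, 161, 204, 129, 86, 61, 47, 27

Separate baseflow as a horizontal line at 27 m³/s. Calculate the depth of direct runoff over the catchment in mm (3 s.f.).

d ≈ 64.0 mm

Direct runoff: 0.0, 8.0, 27.0, 48.0, 68.0, 97.0, 111.0, 134.0, 177.0, 102.0, 59.0, 34.0, 20.0, 0.0 m³/s; ΣQ_DR = 885.0 m³/s.
V = ΣQ_DR · Δt = 885.0 × 14400 s = 1.274 × 10^7 m³.
Over A = 199 km², depth = V / A = 64.0 mm.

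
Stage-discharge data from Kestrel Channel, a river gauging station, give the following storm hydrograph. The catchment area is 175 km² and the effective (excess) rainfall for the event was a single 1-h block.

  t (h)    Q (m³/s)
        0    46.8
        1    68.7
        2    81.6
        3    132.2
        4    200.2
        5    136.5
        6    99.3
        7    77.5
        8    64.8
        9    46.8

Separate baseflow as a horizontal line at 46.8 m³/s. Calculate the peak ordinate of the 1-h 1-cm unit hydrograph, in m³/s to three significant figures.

Direct runoff: 0.0, 21.9, 34.8, 85.4, 153.4, 89.7, 52.5, 30.7, 18.0, 0.0 m³/s; ΣQ_DR = 486.4 m³/s, peak = 153.4 m³/s.
Runoff depth d = ΣQ_DR·Δt / A = 486.4 × 3600 / (175 km²) = 10.01 mm.
The 1-cm UH is the DRH scaled by (10 mm)/d, so U_p = 153.4 × 10/10.01 = 153 m³/s.

U_p ≈ 153 m³/s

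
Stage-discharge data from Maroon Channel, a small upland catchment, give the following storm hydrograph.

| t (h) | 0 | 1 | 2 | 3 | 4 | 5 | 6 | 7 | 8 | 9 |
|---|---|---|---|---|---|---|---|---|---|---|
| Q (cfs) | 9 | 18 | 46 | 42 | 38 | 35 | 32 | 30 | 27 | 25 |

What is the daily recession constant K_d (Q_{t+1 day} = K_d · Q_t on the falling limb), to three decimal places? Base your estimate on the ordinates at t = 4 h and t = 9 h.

K_d ≈ 0.134

Between t = 4 h and t = 9 h the flow falls from 38 to 25 cfs over 5×1 h = 5 h.
Per-interval ratio K = (25/38)^(1/5) = 0.9197; K_d = K^(24/1) = 0.134.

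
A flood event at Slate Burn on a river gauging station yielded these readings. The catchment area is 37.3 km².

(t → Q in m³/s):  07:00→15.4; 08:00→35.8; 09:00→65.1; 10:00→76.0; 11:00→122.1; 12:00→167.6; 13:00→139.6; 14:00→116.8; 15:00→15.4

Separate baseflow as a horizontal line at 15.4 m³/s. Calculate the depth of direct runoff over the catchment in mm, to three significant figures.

d ≈ 59.4 mm

Direct runoff: 0.0, 20.4, 49.7, 60.6, 106.7, 152.2, 124.2, 101.4, 0.0 m³/s; ΣQ_DR = 615.2 m³/s.
V = ΣQ_DR · Δt = 615.2 × 3600 s = 2.215 × 10^6 m³.
Over A = 37.3 km², depth = V / A = 59.4 mm.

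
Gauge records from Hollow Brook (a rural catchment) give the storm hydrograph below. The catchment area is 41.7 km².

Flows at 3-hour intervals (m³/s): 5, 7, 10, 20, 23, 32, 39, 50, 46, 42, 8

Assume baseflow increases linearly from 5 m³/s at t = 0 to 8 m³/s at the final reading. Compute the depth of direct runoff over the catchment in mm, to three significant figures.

Direct runoff: 0.00, 1.70, 4.40, 14.10, 16.80, 25.50, 32.20, 42.90, 38.60, 34.30, 0.00 m³/s; ΣQ_DR = 210.5 m³/s.
V = ΣQ_DR · Δt = 210.5 × 10800 s = 2.273 × 10^6 m³.
Over A = 41.7 km², depth = V / A = 54.5 mm.

d ≈ 54.5 mm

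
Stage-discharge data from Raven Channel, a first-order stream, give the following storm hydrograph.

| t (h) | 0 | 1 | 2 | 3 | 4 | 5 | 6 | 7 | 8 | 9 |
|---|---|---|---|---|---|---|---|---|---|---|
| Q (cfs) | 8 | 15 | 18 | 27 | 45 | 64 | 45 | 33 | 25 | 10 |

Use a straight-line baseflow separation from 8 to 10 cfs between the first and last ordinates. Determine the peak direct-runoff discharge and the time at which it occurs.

Subtracting baseflow gives direct-runoff ordinates: 0.00, 6.78, 9.56, 18.33, 36.11, 54.89, 35.67, 23.44, 15.22, 0.00 cfs.
The maximum is 54.89 cfs, occurring at the reading for t = 5 h.

Q_p = 54.89 cfs at t = 5 h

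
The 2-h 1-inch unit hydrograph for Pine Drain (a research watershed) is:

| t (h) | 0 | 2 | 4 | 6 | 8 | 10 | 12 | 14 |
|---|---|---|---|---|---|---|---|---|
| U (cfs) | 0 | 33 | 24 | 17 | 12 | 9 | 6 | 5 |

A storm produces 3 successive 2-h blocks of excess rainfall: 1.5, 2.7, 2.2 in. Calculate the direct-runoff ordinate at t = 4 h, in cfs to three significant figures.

Q ≈ 125 cfs

By discrete convolution, Q_j = Σ (P_i / 1 in) · U_{j−i}.
At t = 4 h (j=2): Q = (1.5/1)·24 + (2.7/1)·33 + (2.2/1)·0 = 125 cfs.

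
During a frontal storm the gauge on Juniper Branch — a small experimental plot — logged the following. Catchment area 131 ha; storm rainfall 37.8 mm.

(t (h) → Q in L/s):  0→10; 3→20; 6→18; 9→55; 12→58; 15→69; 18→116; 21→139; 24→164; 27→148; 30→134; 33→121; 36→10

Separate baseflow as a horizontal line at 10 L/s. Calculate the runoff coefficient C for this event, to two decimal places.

C ≈ 0.20

ΣQ_DR = 932.0 L/s; V = ΣQ_DR·Δt = 1.007 × 10^7 L.
Runoff depth d = V / A = 7.684 mm.
C = d / P = 7.684 / 37.8 = 0.20.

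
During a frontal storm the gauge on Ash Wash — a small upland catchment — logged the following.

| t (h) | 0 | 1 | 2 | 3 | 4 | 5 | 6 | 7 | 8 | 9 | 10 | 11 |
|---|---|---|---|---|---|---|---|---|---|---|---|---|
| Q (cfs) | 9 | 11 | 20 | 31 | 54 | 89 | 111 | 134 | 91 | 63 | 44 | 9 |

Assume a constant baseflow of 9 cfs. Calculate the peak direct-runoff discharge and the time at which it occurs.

Q_p = 125.0 cfs at t = 7 h

Subtracting baseflow gives direct-runoff ordinates: 0.0, 2.0, 11.0, 22.0, 45.0, 80.0, 102.0, 125.0, 82.0, 54.0, 35.0, 0.0 cfs.
The maximum is 125.0 cfs, occurring at the reading for t = 7 h.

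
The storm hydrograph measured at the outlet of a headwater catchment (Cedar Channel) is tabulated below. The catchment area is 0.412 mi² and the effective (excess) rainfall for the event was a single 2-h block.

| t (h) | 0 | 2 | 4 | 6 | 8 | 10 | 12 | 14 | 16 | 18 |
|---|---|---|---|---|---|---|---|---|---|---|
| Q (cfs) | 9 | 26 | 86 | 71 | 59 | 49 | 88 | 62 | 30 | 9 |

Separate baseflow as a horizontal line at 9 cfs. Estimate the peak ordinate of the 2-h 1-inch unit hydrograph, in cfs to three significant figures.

U_p ≈ 26.3 cfs

Direct runoff: 0.0, 17.0, 77.0, 62.0, 50.0, 40.0, 79.0, 53.0, 21.0, 0.0 cfs; ΣQ_DR = 399.0 cfs, peak = 79.0 cfs.
Runoff depth d = ΣQ_DR·Δt / A = 399.0 × 7200 / (0.412 mi²) = 3.001 in.
The 1-inch UH is the DRH scaled by (1 in)/d, so U_p = 79.0 × 1/3.001 = 26.3 cfs.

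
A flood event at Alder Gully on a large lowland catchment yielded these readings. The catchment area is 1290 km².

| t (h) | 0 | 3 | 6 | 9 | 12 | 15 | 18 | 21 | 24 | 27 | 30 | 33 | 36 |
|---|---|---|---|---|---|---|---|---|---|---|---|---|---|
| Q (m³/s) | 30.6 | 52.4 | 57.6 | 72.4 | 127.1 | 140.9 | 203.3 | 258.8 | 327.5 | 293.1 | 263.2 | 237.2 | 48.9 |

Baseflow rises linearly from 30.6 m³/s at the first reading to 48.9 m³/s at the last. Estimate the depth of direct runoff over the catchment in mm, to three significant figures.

d ≈ 13.4 mm

Direct runoff: 0.00, 20.27, 23.95, 37.23, 90.40, 102.67, 163.55, 217.53, 284.70, 248.78, 217.35, 189.82, 0.00 m³/s; ΣQ_DR = 1596 m³/s.
V = ΣQ_DR · Δt = 1596 × 10800 s = 1.724 × 10^7 m³.
Over A = 1290 km², depth = V / A = 13.4 mm.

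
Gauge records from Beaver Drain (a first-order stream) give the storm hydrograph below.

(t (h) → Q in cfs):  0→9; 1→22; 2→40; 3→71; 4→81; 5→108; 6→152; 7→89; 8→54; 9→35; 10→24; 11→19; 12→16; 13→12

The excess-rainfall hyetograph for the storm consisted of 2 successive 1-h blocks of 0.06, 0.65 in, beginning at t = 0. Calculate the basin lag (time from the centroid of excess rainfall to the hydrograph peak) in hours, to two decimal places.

t_L ≈ 4.58 h

Centroid of excess rainfall: t_c = Σ P_i·t̄_i / ΣP_i = 1.4155 h (block centres at 0.5, 1.5 h).
Hydrograph peak occurs at t = 6 h, so basin lag t_L = 6 − 1.4155 = 4.58 h.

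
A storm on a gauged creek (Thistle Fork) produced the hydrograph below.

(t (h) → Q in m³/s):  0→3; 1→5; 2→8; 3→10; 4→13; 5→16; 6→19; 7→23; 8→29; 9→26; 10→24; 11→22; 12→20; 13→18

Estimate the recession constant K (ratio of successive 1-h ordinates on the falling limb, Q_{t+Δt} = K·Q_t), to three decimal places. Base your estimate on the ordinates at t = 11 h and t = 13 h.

K ≈ 0.905

Using the recession-limb readings at t = 11 h and t = 13 h: Q falls from 22 to 18 m³/s over 2 intervals.
K = (Q₂/Q₁)^(1/2) = (18/22)^(1/2) = 0.905.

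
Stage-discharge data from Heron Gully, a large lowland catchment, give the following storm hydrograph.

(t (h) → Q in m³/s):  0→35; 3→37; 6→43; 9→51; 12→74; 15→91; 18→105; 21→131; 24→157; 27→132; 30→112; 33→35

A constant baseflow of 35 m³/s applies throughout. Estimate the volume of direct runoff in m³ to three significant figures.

V ≈ 6.30 × 10^6 m³

Direct-runoff ordinates (Q − Q_b): 0.0, 2.0, 8.0, 16.0, 39.0, 56.0, 70.0, 96.0, 122.0, 97.0, 77.0, 0.0 m³/s.
ΣQ_DR = 583.0 m³/s.
With Δt = 3 h = 10800 s, V = ΣQ_DR · Δt = 583.0 × 10800 = 6.30 × 10^6 m³.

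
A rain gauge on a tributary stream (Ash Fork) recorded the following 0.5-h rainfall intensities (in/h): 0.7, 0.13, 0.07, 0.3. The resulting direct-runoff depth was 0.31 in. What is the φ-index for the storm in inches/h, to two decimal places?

φ ≈ 0.19 in/h

Only the 2 blocks with intensity above φ contribute runoff: 0.7, 0.3 in/h.
Σ(I−φ)·Δt = d  ⇒  (0.7+0.3 − 2φ)·0.5 = 0.31
φ = (1.000 − 0.31/0.5) / 2 = 0.19 in/h.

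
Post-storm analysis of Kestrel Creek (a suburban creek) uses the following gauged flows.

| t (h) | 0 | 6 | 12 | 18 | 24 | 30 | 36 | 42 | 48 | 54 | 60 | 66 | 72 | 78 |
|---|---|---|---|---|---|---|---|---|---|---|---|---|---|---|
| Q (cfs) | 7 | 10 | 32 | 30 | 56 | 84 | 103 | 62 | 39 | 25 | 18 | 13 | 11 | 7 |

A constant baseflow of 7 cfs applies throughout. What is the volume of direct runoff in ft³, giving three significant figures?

V ≈ 8.62 × 10^6 ft³

Direct-runoff ordinates (Q − Q_b): 0.0, 3.0, 25.0, 23.0, 49.0, 77.0, 96.0, 55.0, 32.0, 18.0, 11.0, 6.0, 4.0, 0.0 cfs.
ΣQ_DR = 399.0 cfs.
With Δt = 6 h = 21600 s, V = ΣQ_DR · Δt = 399.0 × 21600 = 8.62 × 10^6 ft³.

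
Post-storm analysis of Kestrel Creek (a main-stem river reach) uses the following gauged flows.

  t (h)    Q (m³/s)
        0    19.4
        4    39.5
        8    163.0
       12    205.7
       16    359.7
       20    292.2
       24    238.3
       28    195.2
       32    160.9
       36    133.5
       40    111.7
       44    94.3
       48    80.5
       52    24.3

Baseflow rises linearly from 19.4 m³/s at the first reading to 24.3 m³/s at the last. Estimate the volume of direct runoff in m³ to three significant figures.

V ≈ 2.61 × 10^7 m³

Direct-runoff ordinates (Q − Q_b): 0.00, 19.72, 142.85, 185.17, 338.79, 270.92, 216.64, 173.16, 138.48, 110.71, 88.53, 70.75, 56.58, 0.00 m³/s.
ΣQ_DR = 1812 m³/s.
With Δt = 4 h = 14400 s, V = ΣQ_DR · Δt = 1812 × 14400 = 2.61 × 10^7 m³.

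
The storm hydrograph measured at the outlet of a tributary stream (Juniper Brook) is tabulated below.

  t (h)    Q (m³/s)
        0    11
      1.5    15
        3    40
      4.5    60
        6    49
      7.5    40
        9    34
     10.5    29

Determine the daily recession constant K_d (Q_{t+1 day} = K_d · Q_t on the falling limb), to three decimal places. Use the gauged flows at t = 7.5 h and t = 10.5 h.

K_d ≈ 0.076

Between t = 7.5 h and t = 10.5 h the flow falls from 40 to 29 m³/s over 2×1.5 h = 3 h.
Per-interval ratio K = (29/40)^(1/2) = 0.8515; K_d = K^(24/1.5) = 0.076.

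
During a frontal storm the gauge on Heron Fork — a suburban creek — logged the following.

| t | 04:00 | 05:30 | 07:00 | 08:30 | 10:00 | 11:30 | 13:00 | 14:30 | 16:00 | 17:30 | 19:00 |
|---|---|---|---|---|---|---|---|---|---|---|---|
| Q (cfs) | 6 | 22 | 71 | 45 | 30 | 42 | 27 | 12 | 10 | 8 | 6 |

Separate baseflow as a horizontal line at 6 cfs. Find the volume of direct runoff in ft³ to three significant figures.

V ≈ 1.15 × 10^6 ft³

Direct-runoff ordinates (Q − Q_b): 0.0, 16.0, 65.0, 39.0, 24.0, 36.0, 21.0, 6.0, 4.0, 2.0, 0.0 cfs.
ΣQ_DR = 213.0 cfs.
With Δt = 1.5 h = 5400 s, V = ΣQ_DR · Δt = 213.0 × 5400 = 1.15 × 10^6 ft³.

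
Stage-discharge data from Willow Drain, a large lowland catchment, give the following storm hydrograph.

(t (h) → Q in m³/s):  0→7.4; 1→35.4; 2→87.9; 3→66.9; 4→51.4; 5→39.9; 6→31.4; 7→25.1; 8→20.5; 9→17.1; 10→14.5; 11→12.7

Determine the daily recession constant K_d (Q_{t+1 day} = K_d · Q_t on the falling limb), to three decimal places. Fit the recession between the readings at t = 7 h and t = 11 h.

Between t = 7 h and t = 11 h the flow falls from 25.1 to 12.7 m³/s over 4×1 h = 4 h.
Per-interval ratio K = (12.7/25.1)^(1/4) = 0.8434; K_d = K^(24/1) = 0.017.

K_d ≈ 0.017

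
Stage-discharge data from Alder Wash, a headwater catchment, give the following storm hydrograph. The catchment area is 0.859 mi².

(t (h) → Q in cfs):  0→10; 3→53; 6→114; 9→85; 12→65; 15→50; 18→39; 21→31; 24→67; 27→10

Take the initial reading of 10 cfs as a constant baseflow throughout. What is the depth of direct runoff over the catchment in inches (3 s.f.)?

Direct runoff: 0.0, 43.0, 104.0, 75.0, 55.0, 40.0, 29.0, 21.0, 57.0, 0.0 cfs; ΣQ_DR = 424.0 cfs.
V = ΣQ_DR · Δt = 424.0 × 10800 s = 4.579 × 10^6 ft³.
Over A = 0.859 mi², depth = V / A = 2.29 in.

d ≈ 2.29 in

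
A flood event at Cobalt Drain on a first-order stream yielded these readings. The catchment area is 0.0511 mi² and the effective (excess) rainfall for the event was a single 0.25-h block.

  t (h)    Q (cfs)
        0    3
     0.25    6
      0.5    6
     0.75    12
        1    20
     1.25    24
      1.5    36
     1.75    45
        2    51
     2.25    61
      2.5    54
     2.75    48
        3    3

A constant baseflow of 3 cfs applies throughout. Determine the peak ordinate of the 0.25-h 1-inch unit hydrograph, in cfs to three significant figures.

U_p ≈ 23.2 cfs

Direct runoff: 0.0, 3.0, 3.0, 9.0, 17.0, 21.0, 33.0, 42.0, 48.0, 58.0, 51.0, 45.0, 0.0 cfs; ΣQ_DR = 330.0 cfs, peak = 58.0 cfs.
Runoff depth d = ΣQ_DR·Δt / A = 330.0 × 900 / (0.0511 mi²) = 2.502 in.
The 1-inch UH is the DRH scaled by (1 in)/d, so U_p = 58.0 × 1/2.502 = 23.2 cfs.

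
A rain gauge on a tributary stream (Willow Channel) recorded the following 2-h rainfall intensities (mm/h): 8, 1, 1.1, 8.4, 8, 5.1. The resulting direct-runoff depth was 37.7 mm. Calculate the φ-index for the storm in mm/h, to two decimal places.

Only the 4 blocks with intensity above φ contribute runoff: 8, 8.4, 8, 5.1 mm/h.
Σ(I−φ)·Δt = d  ⇒  (8+8.4+8+5.1 − 4φ)·2 = 37.7
φ = (29.50 − 37.7/2) / 4 = 2.66 mm/h.

φ ≈ 2.66 mm/h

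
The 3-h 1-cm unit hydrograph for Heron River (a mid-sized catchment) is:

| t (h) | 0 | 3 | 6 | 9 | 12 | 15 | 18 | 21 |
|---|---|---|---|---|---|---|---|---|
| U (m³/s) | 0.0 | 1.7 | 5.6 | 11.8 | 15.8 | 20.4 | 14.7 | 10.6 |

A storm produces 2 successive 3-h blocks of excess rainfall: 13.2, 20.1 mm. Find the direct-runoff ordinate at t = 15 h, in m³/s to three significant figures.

By discrete convolution, Q_j = Σ (P_i / 10 mm) · U_{j−i}.
At t = 15 h (j=5): Q = (13.2/10)·20.4 + (20.1/10)·15.8 = 58.7 m³/s.

Q ≈ 58.7 m³/s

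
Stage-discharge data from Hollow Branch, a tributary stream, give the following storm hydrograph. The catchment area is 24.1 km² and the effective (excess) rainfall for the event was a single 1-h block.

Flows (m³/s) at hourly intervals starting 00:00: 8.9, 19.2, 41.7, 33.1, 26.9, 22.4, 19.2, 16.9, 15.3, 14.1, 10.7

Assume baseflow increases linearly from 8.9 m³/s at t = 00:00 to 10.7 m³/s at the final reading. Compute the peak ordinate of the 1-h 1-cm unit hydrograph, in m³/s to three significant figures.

Direct runoff: 0.00, 10.12, 32.44, 23.66, 17.28, 12.60, 9.22, 6.74, 4.96, 3.58, 0.00 m³/s; ΣQ_DR = 120.6 m³/s, peak = 32.44 m³/s.
Runoff depth d = ΣQ_DR·Δt / A = 120.6 × 3600 / (24.1 km²) = 18.01 mm.
The 1-cm UH is the DRH scaled by (10 mm)/d, so U_p = 32.44 × 10/18.01 = 18.0 m³/s.

U_p ≈ 18.0 m³/s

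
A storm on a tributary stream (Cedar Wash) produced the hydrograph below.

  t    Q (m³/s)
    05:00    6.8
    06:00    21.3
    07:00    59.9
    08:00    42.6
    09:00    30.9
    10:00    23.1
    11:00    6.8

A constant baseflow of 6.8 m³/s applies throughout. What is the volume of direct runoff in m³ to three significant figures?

Direct-runoff ordinates (Q − Q_b): 0.0, 14.5, 53.1, 35.8, 24.1, 16.3, 0.0 m³/s.
ΣQ_DR = 143.8 m³/s.
With Δt = 1 h = 3600 s, V = ΣQ_DR · Δt = 143.8 × 3600 = 5.18 × 10^5 m³.

V ≈ 5.18 × 10^5 m³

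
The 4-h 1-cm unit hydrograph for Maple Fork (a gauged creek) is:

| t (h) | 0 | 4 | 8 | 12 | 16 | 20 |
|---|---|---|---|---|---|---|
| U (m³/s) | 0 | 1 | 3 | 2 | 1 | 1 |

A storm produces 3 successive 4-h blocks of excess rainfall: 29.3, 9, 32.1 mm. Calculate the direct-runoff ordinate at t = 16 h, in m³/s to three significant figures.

By discrete convolution, Q_j = Σ (P_i / 10 mm) · U_{j−i}.
At t = 16 h (j=4): Q = (29.3/10)·1 + (9/10)·2 + (32.1/10)·3 = 14.4 m³/s.

Q ≈ 14.4 m³/s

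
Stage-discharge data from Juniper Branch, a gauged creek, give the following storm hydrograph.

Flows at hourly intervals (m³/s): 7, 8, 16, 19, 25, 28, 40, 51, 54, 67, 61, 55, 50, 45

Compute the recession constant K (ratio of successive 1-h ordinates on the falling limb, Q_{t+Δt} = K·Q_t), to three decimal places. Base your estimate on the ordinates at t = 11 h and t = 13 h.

K ≈ 0.905

Using the recession-limb readings at t = 11 h and t = 13 h: Q falls from 55 to 45 m³/s over 2 intervals.
K = (Q₂/Q₁)^(1/2) = (45/55)^(1/2) = 0.905.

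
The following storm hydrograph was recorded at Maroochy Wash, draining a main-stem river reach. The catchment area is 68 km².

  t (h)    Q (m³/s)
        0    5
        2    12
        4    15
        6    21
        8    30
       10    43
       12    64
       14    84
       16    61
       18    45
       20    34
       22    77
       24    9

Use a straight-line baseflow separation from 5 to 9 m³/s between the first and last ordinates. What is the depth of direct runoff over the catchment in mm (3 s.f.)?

d ≈ 43.3 mm

Direct runoff: 0.00, 6.67, 9.33, 15.00, 23.67, 36.33, 57.00, 76.67, 53.33, 37.00, 25.67, 68.33, 0.00 m³/s; ΣQ_DR = 409.0 m³/s.
V = ΣQ_DR · Δt = 409.0 × 7200 s = 2.945 × 10^6 m³.
Over A = 68 km², depth = V / A = 43.3 mm.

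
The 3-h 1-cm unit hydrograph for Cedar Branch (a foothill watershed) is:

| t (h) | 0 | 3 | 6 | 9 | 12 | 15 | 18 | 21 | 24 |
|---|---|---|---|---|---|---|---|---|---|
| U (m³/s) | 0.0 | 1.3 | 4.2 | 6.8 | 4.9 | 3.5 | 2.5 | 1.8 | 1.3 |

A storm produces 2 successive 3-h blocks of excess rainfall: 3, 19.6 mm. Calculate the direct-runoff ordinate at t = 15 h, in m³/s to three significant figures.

By discrete convolution, Q_j = Σ (P_i / 10 mm) · U_{j−i}.
At t = 15 h (j=5): Q = (3/10)·3.5 + (19.6/10)·4.9 = 10.7 m³/s.

Q ≈ 10.7 m³/s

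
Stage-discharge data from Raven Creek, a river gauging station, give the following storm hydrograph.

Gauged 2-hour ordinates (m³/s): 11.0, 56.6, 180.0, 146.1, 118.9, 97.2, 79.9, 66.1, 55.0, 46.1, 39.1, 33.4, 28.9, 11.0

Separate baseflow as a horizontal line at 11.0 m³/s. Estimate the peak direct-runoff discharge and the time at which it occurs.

Q_p = 169.0 m³/s at t = 4 h

Subtracting baseflow gives direct-runoff ordinates: 0.0, 45.6, 169.0, 135.1, 107.9, 86.2, 68.9, 55.1, 44.0, 35.1, 28.1, 22.4, 17.9, 0.0 m³/s.
The maximum is 169.0 m³/s, occurring at the reading for t = 4 h.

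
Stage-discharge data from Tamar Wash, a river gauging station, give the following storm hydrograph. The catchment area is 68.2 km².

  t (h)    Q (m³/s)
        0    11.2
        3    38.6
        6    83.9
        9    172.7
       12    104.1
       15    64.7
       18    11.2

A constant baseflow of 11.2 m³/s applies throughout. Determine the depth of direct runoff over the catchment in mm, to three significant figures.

Direct runoff: 0.0, 27.4, 72.7, 161.5, 92.9, 53.5, 0.0 m³/s; ΣQ_DR = 408.0 m³/s.
V = ΣQ_DR · Δt = 408.0 × 10800 s = 4.406 × 10^6 m³.
Over A = 68.2 km², depth = V / A = 64.6 mm.

d ≈ 64.6 mm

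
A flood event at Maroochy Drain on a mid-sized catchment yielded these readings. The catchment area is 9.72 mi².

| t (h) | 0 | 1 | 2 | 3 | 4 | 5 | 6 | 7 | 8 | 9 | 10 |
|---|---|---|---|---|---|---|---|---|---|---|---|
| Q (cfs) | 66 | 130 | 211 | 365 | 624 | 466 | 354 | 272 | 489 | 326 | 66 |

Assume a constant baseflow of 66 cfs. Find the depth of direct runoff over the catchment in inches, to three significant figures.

d ≈ 0.421 in

Direct runoff: 0.0, 64.0, 145.0, 299.0, 558.0, 400.0, 288.0, 206.0, 423.0, 260.0, 0.0 cfs; ΣQ_DR = 2643 cfs.
V = ΣQ_DR · Δt = 2643 × 3600 s = 9.515 × 10^6 ft³.
Over A = 9.72 mi², depth = V / A = 0.421 in.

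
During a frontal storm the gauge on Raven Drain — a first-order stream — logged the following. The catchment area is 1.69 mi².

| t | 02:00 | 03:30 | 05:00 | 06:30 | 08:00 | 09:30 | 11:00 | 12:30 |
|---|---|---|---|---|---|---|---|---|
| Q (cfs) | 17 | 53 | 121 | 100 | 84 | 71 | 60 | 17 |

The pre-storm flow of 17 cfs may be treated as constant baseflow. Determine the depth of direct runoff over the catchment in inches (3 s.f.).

d ≈ 0.532 in

Direct runoff: 0.0, 36.0, 104.0, 83.0, 67.0, 54.0, 43.0, 0.0 cfs; ΣQ_DR = 387.0 cfs.
V = ΣQ_DR · Δt = 387.0 × 5400 s = 2.090 × 10^6 ft³.
Over A = 1.69 mi², depth = V / A = 0.532 in.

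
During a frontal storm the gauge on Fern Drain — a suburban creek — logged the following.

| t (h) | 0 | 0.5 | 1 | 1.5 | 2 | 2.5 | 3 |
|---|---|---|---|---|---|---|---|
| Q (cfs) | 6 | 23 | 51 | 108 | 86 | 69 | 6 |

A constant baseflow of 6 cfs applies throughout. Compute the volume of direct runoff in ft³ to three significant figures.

Direct-runoff ordinates (Q − Q_b): 0.0, 17.0, 45.0, 102.0, 80.0, 63.0, 0.0 cfs.
ΣQ_DR = 307.0 cfs.
With Δt = 0.5 h = 1800 s, V = ΣQ_DR · Δt = 307.0 × 1800 = 5.53 × 10^5 ft³.

V ≈ 5.53 × 10^5 ft³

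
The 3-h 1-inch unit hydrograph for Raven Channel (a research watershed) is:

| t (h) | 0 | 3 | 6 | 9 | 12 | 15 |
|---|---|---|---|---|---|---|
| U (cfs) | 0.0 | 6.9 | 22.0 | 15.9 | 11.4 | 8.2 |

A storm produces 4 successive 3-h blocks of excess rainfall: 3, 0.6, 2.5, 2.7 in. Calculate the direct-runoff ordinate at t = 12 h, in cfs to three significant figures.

By discrete convolution, Q_j = Σ (P_i / 1 in) · U_{j−i}.
At t = 12 h (j=4): Q = (3/1)·11.4 + (0.6/1)·15.9 + (2.5/1)·22.0 + (2.7/1)·6.9 = 117 cfs.

Q ≈ 117 cfs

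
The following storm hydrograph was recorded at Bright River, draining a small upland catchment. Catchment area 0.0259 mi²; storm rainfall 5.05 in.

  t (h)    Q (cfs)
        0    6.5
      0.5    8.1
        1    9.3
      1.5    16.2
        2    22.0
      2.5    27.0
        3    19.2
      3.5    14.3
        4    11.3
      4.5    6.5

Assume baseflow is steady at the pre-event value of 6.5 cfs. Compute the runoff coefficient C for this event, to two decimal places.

ΣQ_DR = 75.40 cfs; V = ΣQ_DR·Δt = 1.357 × 10^5 ft³.
Runoff depth d = V / A = 2.256 in.
C = d / P = 2.256 / 5.05 = 0.45.

C ≈ 0.45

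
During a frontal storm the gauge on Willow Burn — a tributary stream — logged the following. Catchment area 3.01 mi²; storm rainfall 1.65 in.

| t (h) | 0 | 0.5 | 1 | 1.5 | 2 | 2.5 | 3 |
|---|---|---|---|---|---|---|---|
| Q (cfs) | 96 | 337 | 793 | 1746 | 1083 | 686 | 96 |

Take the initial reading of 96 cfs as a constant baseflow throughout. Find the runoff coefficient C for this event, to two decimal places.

ΣQ_DR = 4165 cfs; V = ΣQ_DR·Δt = 7.497 × 10^6 ft³.
Runoff depth d = V / A = 1.072 in.
C = d / P = 1.072 / 1.65 = 0.65.

C ≈ 0.65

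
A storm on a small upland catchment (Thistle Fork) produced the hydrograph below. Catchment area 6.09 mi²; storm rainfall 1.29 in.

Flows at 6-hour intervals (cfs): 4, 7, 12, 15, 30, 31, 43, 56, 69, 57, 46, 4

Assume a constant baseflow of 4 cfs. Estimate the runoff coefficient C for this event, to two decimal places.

C ≈ 0.39

ΣQ_DR = 326.0 cfs; V = ΣQ_DR·Δt = 7.042 × 10^6 ft³.
Runoff depth d = V / A = 0.4977 in.
C = d / P = 0.4977 / 1.29 = 0.39.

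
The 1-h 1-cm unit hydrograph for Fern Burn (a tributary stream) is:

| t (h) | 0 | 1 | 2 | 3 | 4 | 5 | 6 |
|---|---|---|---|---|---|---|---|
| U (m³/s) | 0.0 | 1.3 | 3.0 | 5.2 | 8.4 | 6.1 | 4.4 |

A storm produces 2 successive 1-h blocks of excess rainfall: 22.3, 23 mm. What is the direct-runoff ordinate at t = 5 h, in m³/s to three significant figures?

Q ≈ 32.9 m³/s

By discrete convolution, Q_j = Σ (P_i / 10 mm) · U_{j−i}.
At t = 5 h (j=5): Q = (22.3/10)·6.1 + (23/10)·8.4 = 32.9 m³/s.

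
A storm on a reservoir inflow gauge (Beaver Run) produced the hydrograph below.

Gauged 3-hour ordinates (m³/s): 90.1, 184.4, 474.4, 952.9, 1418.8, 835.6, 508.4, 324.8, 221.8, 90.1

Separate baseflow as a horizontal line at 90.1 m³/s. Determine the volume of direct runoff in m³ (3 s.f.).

V ≈ 4.54 × 10^7 m³

Direct-runoff ordinates (Q − Q_b): 0.0, 94.3, 384.3, 862.8, 1328.7, 745.5, 418.3, 234.7, 131.7, 0.0 m³/s.
ΣQ_DR = 4200 m³/s.
With Δt = 3 h = 10800 s, V = ΣQ_DR · Δt = 4200 × 10800 = 4.54 × 10^7 m³.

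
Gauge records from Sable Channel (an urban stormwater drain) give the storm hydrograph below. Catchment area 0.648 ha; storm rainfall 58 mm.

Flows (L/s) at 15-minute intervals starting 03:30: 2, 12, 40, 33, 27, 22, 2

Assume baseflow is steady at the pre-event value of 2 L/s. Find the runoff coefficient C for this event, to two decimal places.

C ≈ 0.30

ΣQ_DR = 124.0 L/s; V = ΣQ_DR·Δt = 1.116 × 10^5 L.
Runoff depth d = V / A = 17.22 mm.
C = d / P = 17.22 / 58 = 0.30.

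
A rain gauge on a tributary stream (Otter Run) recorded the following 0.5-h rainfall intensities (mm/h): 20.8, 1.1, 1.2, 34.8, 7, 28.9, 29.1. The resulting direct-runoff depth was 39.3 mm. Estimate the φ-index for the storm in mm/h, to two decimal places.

Only the 4 blocks with intensity above φ contribute runoff: 20.8, 34.8, 28.9, 29.1 mm/h.
Σ(I−φ)·Δt = d  ⇒  (20.8+34.8+28.9+29.1 − 4φ)·0.5 = 39.3
φ = (113.6 − 39.3/0.5) / 4 = 8.75 mm/h.

φ ≈ 8.75 mm/h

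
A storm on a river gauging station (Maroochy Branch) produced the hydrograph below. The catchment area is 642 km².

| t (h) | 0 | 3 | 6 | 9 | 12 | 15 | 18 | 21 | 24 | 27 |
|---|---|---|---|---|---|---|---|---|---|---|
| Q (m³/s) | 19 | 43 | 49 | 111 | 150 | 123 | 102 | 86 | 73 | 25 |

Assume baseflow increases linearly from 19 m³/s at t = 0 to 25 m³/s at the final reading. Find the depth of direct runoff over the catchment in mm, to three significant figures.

d ≈ 9.44 mm

Direct runoff: 0.00, 23.33, 28.67, 90.00, 128.33, 100.67, 79.00, 62.33, 48.67, 0.00 m³/s; ΣQ_DR = 561.0 m³/s.
V = ΣQ_DR · Δt = 561.0 × 10800 s = 6.059 × 10^6 m³.
Over A = 642 km², depth = V / A = 9.44 mm.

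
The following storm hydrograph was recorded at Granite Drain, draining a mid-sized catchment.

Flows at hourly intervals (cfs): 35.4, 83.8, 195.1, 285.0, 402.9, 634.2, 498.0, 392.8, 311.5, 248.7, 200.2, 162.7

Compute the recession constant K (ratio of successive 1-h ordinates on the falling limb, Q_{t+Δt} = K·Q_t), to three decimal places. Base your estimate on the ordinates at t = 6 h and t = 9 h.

K ≈ 0.793

Using the recession-limb readings at t = 6 h and t = 9 h: Q falls from 498.0 to 248.7 cfs over 3 intervals.
K = (Q₂/Q₁)^(1/3) = (248.7/498.0)^(1/3) = 0.793.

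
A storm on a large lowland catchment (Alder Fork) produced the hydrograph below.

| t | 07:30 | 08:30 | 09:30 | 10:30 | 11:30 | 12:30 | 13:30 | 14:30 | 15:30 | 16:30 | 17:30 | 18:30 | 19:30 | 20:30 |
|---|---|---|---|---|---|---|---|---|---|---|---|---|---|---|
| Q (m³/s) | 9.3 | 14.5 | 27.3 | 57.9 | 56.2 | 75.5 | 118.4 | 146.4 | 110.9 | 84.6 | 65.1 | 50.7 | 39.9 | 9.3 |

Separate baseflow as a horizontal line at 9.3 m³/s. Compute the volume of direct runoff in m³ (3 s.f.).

Direct-runoff ordinates (Q − Q_b): 0.0, 5.2, 18.0, 48.6, 46.9, 66.2, 109.1, 137.1, 101.6, 75.3, 55.8, 41.4, 30.6, 0.0 m³/s.
ΣQ_DR = 735.8 m³/s.
With Δt = 1 h = 3600 s, V = ΣQ_DR · Δt = 735.8 × 3600 = 2.65 × 10^6 m³.

V ≈ 2.65 × 10^6 m³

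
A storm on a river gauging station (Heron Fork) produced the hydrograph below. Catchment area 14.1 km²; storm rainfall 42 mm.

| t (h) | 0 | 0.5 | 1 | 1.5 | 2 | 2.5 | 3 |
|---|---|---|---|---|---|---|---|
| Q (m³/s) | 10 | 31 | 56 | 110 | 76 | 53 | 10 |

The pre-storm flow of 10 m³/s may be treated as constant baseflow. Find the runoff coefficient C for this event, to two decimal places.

ΣQ_DR = 276.0 m³/s; V = ΣQ_DR·Δt = 4.968 × 10^5 m³.
Runoff depth d = V / A = 35.23 mm.
C = d / P = 35.23 / 42 = 0.84.

C ≈ 0.84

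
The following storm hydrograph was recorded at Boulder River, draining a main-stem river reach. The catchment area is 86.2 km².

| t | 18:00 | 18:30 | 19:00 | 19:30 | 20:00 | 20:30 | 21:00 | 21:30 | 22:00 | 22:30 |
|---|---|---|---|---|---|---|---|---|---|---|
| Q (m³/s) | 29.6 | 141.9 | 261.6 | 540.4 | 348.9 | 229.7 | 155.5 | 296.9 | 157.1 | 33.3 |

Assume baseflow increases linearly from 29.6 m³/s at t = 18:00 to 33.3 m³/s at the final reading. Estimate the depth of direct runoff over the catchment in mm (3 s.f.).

d ≈ 39.3 mm

Direct runoff: 0.00, 111.89, 231.18, 509.57, 317.66, 198.04, 123.43, 264.42, 124.21, 0.00 m³/s; ΣQ_DR = 1880 m³/s.
V = ΣQ_DR · Δt = 1880 × 1800 s = 3.385 × 10^6 m³.
Over A = 86.2 km², depth = V / A = 39.3 mm.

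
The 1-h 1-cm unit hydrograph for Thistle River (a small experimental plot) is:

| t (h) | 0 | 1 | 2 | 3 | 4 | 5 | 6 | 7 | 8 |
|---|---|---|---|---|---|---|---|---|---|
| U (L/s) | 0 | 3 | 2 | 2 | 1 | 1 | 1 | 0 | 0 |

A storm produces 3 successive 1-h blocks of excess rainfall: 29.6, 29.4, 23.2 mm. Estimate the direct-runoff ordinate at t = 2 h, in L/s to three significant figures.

Q ≈ 14.7 L/s

By discrete convolution, Q_j = Σ (P_i / 10 mm) · U_{j−i}.
At t = 2 h (j=2): Q = (29.6/10)·2 + (29.4/10)·3 + (23.2/10)·0 = 14.7 L/s.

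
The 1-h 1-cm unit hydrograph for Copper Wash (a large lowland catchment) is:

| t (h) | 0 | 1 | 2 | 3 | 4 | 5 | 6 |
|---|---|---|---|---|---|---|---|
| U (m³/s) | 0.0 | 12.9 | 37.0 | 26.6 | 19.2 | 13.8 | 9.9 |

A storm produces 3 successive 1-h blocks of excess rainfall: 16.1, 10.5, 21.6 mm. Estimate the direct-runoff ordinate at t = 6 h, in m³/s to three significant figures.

Q ≈ 71.9 m³/s

By discrete convolution, Q_j = Σ (P_i / 10 mm) · U_{j−i}.
At t = 6 h (j=6): Q = (16.1/10)·9.9 + (10.5/10)·13.8 + (21.6/10)·19.2 = 71.9 m³/s.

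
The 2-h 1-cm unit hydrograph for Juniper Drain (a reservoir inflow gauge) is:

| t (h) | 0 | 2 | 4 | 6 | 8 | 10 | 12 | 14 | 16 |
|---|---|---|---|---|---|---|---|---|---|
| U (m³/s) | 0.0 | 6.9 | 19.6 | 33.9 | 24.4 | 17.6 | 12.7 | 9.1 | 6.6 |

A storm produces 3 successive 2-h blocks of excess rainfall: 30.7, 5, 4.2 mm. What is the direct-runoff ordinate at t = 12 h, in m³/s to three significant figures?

Q ≈ 58.0 m³/s

By discrete convolution, Q_j = Σ (P_i / 10 mm) · U_{j−i}.
At t = 12 h (j=6): Q = (30.7/10)·12.7 + (5/10)·17.6 + (4.2/10)·24.4 = 58.0 m³/s.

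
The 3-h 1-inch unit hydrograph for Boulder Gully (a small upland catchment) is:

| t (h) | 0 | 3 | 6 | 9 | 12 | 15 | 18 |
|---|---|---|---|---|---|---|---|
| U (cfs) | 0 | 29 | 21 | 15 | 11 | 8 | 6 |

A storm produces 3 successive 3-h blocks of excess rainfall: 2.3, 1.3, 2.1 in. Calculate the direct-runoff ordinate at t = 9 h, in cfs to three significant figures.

By discrete convolution, Q_j = Σ (P_i / 1 in) · U_{j−i}.
At t = 9 h (j=3): Q = (2.3/1)·15 + (1.3/1)·21 + (2.1/1)·29 = 123 cfs.

Q ≈ 123 cfs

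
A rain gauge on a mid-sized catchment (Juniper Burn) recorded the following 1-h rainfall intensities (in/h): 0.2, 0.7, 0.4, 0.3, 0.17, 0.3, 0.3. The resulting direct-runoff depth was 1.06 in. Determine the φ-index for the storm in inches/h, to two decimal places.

φ ≈ 0.19 in/h

Only the 6 blocks with intensity above φ contribute runoff: 0.2, 0.7, 0.4, 0.3, 0.3, 0.3 in/h.
Σ(I−φ)·Δt = d  ⇒  (0.2+0.7+0.4+0.3+0.3+0.3 − 6φ)·1 = 1.06
φ = (2.200 − 1.06/1) / 6 = 0.19 in/h.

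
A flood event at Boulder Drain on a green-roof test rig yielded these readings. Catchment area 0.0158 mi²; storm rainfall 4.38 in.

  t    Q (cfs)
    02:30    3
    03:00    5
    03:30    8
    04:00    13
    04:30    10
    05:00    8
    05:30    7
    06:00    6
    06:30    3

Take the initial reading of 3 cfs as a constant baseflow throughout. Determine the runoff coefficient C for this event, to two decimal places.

ΣQ_DR = 36.00 cfs; V = ΣQ_DR·Δt = 64800 ft³.
Runoff depth d = V / A = 1.765 in.
C = d / P = 1.765 / 4.38 = 0.40.

C ≈ 0.40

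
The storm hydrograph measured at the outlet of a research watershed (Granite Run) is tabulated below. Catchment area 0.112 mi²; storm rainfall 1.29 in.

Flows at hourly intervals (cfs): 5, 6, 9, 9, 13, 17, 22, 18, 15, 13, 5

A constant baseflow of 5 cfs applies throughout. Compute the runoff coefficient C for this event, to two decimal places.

C ≈ 0.83

ΣQ_DR = 77.00 cfs; V = ΣQ_DR·Δt = 2.772 × 10^5 ft³.
Runoff depth d = V / A = 1.065 in.
C = d / P = 1.065 / 1.29 = 0.83.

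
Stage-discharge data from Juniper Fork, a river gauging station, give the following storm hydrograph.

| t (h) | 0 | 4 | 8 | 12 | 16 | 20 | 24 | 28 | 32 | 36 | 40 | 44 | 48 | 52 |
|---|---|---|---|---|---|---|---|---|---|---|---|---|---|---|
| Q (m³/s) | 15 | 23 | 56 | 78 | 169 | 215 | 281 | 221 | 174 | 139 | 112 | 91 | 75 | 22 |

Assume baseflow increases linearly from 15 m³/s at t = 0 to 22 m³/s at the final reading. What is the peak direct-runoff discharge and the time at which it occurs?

Q_p = 262.77 m³/s at t = 24 h

Subtracting baseflow gives direct-runoff ordinates: 0.00, 7.46, 39.92, 61.38, 151.85, 197.31, 262.77, 202.23, 154.69, 119.15, 91.62, 70.08, 53.54, 0.00 m³/s.
The maximum is 262.77 m³/s, occurring at the reading for t = 24 h.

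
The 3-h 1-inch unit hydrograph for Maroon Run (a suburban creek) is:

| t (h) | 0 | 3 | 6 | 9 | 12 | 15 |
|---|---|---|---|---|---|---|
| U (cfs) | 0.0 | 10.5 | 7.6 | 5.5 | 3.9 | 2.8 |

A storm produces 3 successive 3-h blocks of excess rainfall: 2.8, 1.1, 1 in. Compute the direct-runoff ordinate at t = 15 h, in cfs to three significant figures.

Q ≈ 17.6 cfs

By discrete convolution, Q_j = Σ (P_i / 1 in) · U_{j−i}.
At t = 15 h (j=5): Q = (2.8/1)·2.8 + (1.1/1)·3.9 + (1/1)·5.5 = 17.6 cfs.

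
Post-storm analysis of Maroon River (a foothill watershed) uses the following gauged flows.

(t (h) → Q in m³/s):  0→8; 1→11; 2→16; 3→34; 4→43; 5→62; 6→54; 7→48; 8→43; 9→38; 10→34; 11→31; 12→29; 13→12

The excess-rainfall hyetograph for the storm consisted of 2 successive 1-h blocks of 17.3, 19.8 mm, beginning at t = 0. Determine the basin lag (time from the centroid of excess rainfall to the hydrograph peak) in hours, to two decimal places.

Centroid of excess rainfall: t_c = Σ P_i·t̄_i / ΣP_i = 1.0337 h (block centres at 0.5, 1.5 h).
Hydrograph peak occurs at t = 5 h, so basin lag t_L = 5 − 1.0337 = 3.97 h.

t_L ≈ 3.97 h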